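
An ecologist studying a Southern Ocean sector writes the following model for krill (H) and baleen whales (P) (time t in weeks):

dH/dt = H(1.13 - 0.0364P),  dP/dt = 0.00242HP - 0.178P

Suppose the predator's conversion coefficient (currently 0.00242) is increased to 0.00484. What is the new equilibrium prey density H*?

H* ≈ 36.8

At the interior fixed point, setting dP/dt = 0 with P > 0 fixes H* = (predator death rate)/(HP coefficient) — independent of the other coefficients.
With the change, H* = 0.178/0.00484 = 36.8; it falls from 73.6.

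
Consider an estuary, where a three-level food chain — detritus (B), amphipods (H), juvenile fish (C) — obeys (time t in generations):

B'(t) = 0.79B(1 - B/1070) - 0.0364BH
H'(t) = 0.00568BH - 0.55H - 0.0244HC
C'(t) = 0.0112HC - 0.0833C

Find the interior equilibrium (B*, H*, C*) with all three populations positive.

From dC/dt = 0: 0.0112H* = 0.0833, so H* = 7.44.
From dB/dt = 0: 0.79(1 - B*/1070) = 0.0364·7.44, giving B* = 1070·(1 - 0.343) = 703.
From dH/dt = 0: 0.00568·703 - 0.55 = 0.0244C*, so C* = 3.44/0.0244 = 141.

B* ≈ 703, H* ≈ 7.44, C* ≈ 141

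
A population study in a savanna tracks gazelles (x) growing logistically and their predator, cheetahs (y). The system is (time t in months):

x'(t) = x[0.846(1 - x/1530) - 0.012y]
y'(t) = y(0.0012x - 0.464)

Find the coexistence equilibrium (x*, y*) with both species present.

x* ≈ 387, y* ≈ 52.7

From dy/dt = 0 with y > 0: 0.0012x* = 0.464, so x* = 387.
Substitute into dx/dt = 0: 0.846(1 - 387/1530) = 0.012y*.
The bracket is 0.747, giving y* = 0.632/0.012 = 52.7.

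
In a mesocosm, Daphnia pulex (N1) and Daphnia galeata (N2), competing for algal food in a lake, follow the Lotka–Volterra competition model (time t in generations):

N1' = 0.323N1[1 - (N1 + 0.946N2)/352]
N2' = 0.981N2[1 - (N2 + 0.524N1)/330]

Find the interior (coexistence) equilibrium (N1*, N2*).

Setting both brackets to zero gives the nullclines N1 + 0.946N2 = 352 and 0.524N1 + N2 = 330.
Substituting N2 = 330 - 0.524N1 into the first: N1(1 - 0.946·0.524) = 352 - 0.946·330.
So N1* = 39.8/0.504 = 79, and then N2* = 330 - 0.524·79 = 289.

N1* ≈ 79, N2* ≈ 289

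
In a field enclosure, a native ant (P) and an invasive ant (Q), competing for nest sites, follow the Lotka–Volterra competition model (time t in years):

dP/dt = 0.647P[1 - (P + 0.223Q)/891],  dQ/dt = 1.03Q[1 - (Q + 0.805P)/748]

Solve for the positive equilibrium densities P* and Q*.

P* ≈ 883, Q* ≈ 37.5

Setting both brackets to zero gives the nullclines P + 0.223Q = 891 and 0.805P + Q = 748.
Substituting Q = 748 - 0.805P into the first: P(1 - 0.223·0.805) = 891 - 0.223·748.
So P* = 724/0.82 = 883, and then Q* = 748 - 0.805·883 = 37.5.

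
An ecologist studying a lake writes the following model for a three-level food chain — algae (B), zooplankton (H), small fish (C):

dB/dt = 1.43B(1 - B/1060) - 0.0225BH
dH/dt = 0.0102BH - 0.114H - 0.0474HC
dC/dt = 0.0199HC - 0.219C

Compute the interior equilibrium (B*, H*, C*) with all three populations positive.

From dC/dt = 0: 0.0199H* = 0.219, so H* = 11.
From dB/dt = 0: 1.43(1 - B*/1060) = 0.0225·11, giving B* = 1060·(1 - 0.173) = 876.
From dH/dt = 0: 0.0102·876 - 0.114 = 0.0474C*, so C* = 8.83/0.0474 = 186.

B* ≈ 876, H* ≈ 11, C* ≈ 186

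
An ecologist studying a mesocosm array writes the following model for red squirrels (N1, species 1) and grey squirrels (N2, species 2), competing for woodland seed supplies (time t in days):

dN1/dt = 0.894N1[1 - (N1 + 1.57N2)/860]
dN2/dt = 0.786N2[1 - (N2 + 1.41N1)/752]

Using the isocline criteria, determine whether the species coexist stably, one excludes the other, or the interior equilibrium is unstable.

Compare the nullcline intercepts: K1/α12 = 860/1.57 = 548 < K2 = 752; K2/α21 = 752/1.41 = 533 < K1 = 860.
Since both are reversed, neither can invade when rare; the interior point is a saddle.

unstable coexistence (outcome depends on initial conditions)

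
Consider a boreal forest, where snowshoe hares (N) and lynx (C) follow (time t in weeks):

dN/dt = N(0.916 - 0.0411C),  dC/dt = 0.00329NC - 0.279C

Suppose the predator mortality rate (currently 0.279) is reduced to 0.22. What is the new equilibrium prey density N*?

N* ≈ 66.9

At the interior fixed point, setting dC/dt = 0 with C > 0 fixes N* = (predator death rate)/(NC coefficient) — independent of the other coefficients.
With the change, N* = 0.22/0.00329 = 66.9; it falls from 84.8.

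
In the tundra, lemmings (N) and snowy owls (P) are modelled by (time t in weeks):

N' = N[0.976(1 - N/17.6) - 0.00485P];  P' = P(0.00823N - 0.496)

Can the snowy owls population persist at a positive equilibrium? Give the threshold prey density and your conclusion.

Threshold N = 60.3; K < 60.3, so no, the predator goes extinct.

The predator equation gives dP/dt > 0 only when N > 0.496/0.00823 = 60.3.
Without the predator, N → K = 17.6. Since 17.6 < 60.3, the predator cannot invade.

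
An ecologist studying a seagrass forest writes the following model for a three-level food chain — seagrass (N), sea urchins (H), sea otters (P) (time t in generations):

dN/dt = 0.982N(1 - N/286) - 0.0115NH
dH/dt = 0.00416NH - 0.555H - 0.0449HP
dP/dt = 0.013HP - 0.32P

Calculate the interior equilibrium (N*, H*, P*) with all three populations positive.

N* ≈ 204, H* ≈ 24.6, P* ≈ 6.5

From dP/dt = 0: 0.013H* = 0.32, so H* = 24.6.
From dN/dt = 0: 0.982(1 - N*/286) = 0.0115·24.6, giving N* = 286·(1 - 0.288) = 204.
From dH/dt = 0: 0.00416·204 - 0.555 = 0.0449P*, so P* = 0.292/0.0449 = 6.5.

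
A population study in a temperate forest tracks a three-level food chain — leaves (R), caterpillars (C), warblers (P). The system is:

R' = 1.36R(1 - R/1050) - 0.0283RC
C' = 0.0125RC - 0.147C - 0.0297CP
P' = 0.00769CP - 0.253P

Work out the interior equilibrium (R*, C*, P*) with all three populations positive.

R* ≈ 331, C* ≈ 32.9, P* ≈ 134

From dP/dt = 0: 0.00769C* = 0.253, so C* = 32.9.
From dR/dt = 0: 1.36(1 - R*/1050) = 0.0283·32.9, giving R* = 1050·(1 - 0.685) = 331.
From dC/dt = 0: 0.0125·331 - 0.147 = 0.0297P*, so P* = 3.99/0.0297 = 134.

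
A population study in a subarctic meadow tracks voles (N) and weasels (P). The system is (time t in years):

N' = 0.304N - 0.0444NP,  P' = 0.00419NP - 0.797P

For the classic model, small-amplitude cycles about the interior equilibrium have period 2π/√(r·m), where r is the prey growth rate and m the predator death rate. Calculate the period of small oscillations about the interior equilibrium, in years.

Here r = 0.304 and m = 0.797, so r·m = 0.242.
ω = √0.242 = 0.492 per year, hence T = 2π/ω ≈ 12.8 years.

T ≈ 12.8 years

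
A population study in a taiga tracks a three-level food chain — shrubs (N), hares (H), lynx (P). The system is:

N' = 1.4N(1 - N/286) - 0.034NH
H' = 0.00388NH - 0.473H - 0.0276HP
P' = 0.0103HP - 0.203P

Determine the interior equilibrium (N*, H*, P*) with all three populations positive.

From dP/dt = 0: 0.0103H* = 0.203, so H* = 19.7.
From dN/dt = 0: 1.4(1 - N*/286) = 0.034·19.7, giving N* = 286·(1 - 0.479) = 149.
From dH/dt = 0: 0.00388·149 - 0.473 = 0.0276P*, so P* = 0.106/0.0276 = 3.82.

N* ≈ 149, H* ≈ 19.7, P* ≈ 3.82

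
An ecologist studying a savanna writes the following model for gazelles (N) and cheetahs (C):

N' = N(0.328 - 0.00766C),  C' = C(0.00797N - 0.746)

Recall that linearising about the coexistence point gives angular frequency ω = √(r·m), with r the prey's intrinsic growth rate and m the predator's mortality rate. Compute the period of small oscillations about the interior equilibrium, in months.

T ≈ 12.7 months

Here r = 0.328 and m = 0.746, so r·m = 0.245.
ω = √0.245 = 0.495 per month, hence T = 2π/ω ≈ 12.7 months.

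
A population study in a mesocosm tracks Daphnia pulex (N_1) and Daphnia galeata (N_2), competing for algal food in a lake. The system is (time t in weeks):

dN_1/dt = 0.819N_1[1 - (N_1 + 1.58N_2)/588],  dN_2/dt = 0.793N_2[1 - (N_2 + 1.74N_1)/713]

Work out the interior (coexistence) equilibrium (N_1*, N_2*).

Setting both brackets to zero gives the nullclines N_1 + 1.58N_2 = 588 and 1.74N_1 + N_2 = 713.
Substituting N_2 = 713 - 1.74N_1 into the first: N_1(1 - 1.58·1.74) = 588 - 1.58·713.
So N_1* = -539/-1.75 = 308, and then N_2* = 713 - 1.74·308 = 177.

N_1* ≈ 308, N_2* ≈ 177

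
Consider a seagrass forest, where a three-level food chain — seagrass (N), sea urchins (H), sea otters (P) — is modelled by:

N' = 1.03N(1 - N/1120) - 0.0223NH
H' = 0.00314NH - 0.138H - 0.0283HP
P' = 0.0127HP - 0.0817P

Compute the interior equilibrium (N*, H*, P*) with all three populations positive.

From dP/dt = 0: 0.0127H* = 0.0817, so H* = 6.43.
From dN/dt = 0: 1.03(1 - N*/1120) = 0.0223·6.43, giving N* = 1120·(1 - 0.139) = 964.
From dH/dt = 0: 0.00314·964 - 0.138 = 0.0283P*, so P* = 2.89/0.0283 = 102.

N* ≈ 964, H* ≈ 6.43, P* ≈ 102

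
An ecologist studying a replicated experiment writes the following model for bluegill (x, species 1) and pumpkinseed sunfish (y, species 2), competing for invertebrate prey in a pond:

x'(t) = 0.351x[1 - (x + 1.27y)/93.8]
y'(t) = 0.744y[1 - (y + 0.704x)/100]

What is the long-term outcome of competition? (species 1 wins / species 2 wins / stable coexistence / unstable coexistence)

species 2 excludes species 1

Compare the nullcline intercepts: K1/α12 = 93.8/1.27 = 73.9 < K2 = 100; K2/α21 = 100/0.704 = 142 > K1 = 93.8.
Since the inequalities point opposite ways, species 2 can invade but species 1 cannot.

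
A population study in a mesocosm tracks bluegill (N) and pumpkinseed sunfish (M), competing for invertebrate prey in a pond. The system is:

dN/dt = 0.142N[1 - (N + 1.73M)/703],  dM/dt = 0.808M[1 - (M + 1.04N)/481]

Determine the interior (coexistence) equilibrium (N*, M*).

Setting both brackets to zero gives the nullclines N + 1.73M = 703 and 1.04N + M = 481.
Substituting M = 481 - 1.04N into the first: N(1 - 1.73·1.04) = 703 - 1.73·481.
So N* = -129/-0.799 = 162, and then M* = 481 - 1.04·162 = 313.

N* ≈ 162, M* ≈ 313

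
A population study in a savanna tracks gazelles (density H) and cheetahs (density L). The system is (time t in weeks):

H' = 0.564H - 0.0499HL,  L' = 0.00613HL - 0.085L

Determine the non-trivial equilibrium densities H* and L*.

H* ≈ 13.9, L* ≈ 11.3

Set dL/dt = 0 with L > 0: 0.00613H - 0.085 = 0, so H* = 0.085/0.00613 = 13.9.
Set dH/dt = 0 with H > 0: 0.564 - 0.0499L = 0, so L* = 0.564/0.0499 = 11.3.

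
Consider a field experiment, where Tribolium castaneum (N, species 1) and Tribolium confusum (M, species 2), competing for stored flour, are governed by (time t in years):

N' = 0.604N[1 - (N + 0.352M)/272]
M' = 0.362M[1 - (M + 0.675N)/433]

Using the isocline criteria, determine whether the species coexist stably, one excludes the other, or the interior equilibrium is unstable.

stable coexistence

Compare the nullcline intercepts: K1/α12 = 272/0.352 = 773 > K2 = 433; K2/α21 = 433/0.675 = 641 > K1 = 272.
Since both inequalities hold, each species can invade when rare, so the interior equilibrium is stable.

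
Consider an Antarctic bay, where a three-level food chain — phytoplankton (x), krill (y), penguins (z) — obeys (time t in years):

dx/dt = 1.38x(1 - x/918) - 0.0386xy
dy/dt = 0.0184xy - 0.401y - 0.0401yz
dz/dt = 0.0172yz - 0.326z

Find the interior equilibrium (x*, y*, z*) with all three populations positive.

From dz/dt = 0: 0.0172y* = 0.326, so y* = 19.
From dx/dt = 0: 1.38(1 - x*/918) = 0.0386·19, giving x* = 918·(1 - 0.53) = 431.
From dy/dt = 0: 0.0184·431 - 0.401 = 0.0401z*, so z* = 7.54/0.0401 = 188.

x* ≈ 431, y* ≈ 19, z* ≈ 188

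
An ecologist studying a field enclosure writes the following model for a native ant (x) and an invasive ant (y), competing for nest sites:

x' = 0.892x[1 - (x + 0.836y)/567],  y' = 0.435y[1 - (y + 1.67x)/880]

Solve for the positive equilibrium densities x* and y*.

x* ≈ 426, y* ≈ 169

Setting both brackets to zero gives the nullclines x + 0.836y = 567 and 1.67x + y = 880.
Substituting y = 880 - 1.67x into the first: x(1 - 0.836·1.67) = 567 - 0.836·880.
So x* = -169/-0.396 = 426, and then y* = 880 - 1.67·426 = 169.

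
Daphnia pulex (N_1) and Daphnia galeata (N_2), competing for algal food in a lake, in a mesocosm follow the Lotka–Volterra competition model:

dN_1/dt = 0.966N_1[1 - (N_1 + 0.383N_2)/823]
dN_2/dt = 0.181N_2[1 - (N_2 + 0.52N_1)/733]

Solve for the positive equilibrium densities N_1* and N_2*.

Setting both brackets to zero gives the nullclines N_1 + 0.383N_2 = 823 and 0.52N_1 + N_2 = 733.
Substituting N_2 = 733 - 0.52N_1 into the first: N_1(1 - 0.383·0.52) = 823 - 0.383·733.
So N_1* = 542/0.801 = 677, and then N_2* = 733 - 0.52·677 = 381.

N_1* ≈ 677, N_2* ≈ 381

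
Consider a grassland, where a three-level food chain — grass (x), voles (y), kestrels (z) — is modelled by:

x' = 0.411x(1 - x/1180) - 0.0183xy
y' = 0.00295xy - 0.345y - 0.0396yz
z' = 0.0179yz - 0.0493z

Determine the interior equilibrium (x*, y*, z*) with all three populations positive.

x* ≈ 1040, y* ≈ 2.75, z* ≈ 68.4

From dz/dt = 0: 0.0179y* = 0.0493, so y* = 2.75.
From dx/dt = 0: 0.411(1 - x*/1180) = 0.0183·2.75, giving x* = 1180·(1 - 0.123) = 1040.
From dy/dt = 0: 0.00295·1040 - 0.345 = 0.0396z*, so z* = 2.71/0.0396 = 68.4.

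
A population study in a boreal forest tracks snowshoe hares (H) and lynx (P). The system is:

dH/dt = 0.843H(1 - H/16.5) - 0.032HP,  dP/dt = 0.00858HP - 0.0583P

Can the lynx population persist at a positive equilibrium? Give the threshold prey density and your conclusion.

Threshold H = 6.79; K > 6.79, so yes, the predator persists.

The predator equation gives dP/dt > 0 only when H > 0.0583/0.00858 = 6.79.
Without the predator, H → K = 16.5. Since 16.5 > 6.79, the predator can invade and persist.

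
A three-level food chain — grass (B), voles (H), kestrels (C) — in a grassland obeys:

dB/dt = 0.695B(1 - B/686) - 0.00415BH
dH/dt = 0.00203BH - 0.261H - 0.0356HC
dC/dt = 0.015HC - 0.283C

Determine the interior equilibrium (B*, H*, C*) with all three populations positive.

B* ≈ 609, H* ≈ 18.9, C* ≈ 27.4

From dC/dt = 0: 0.015H* = 0.283, so H* = 18.9.
From dB/dt = 0: 0.695(1 - B*/686) = 0.00415·18.9, giving B* = 686·(1 - 0.113) = 609.
From dH/dt = 0: 0.00203·609 - 0.261 = 0.0356C*, so C* = 0.975/0.0356 = 27.4.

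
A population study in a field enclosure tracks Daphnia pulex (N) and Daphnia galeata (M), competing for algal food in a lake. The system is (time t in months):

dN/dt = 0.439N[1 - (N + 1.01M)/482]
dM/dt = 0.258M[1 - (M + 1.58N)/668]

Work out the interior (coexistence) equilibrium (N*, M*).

Setting both brackets to zero gives the nullclines N + 1.01M = 482 and 1.58N + M = 668.
Substituting M = 668 - 1.58N into the first: N(1 - 1.01·1.58) = 482 - 1.01·668.
So N* = -193/-0.596 = 323, and then M* = 668 - 1.58·323 = 157.

N* ≈ 323, M* ≈ 157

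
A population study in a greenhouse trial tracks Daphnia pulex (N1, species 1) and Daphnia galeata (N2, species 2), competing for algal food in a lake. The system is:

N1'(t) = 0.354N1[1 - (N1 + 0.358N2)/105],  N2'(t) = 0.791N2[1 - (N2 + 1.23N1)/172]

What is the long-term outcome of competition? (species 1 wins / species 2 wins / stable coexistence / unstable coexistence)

stable coexistence

Compare the nullcline intercepts: K1/α12 = 105/0.358 = 293 > K2 = 172; K2/α21 = 172/1.23 = 140 > K1 = 105.
Since both inequalities hold, each species can invade when rare, so the interior equilibrium is stable.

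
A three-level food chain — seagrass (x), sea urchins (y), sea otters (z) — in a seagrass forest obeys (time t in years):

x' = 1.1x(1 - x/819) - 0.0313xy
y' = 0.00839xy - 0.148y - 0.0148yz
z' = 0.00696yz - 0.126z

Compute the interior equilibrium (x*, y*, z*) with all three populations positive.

x* ≈ 397, y* ≈ 18.1, z* ≈ 215

From dz/dt = 0: 0.00696y* = 0.126, so y* = 18.1.
From dx/dt = 0: 1.1(1 - x*/819) = 0.0313·18.1, giving x* = 819·(1 - 0.515) = 397.
From dy/dt = 0: 0.00839·397 - 0.148 = 0.0148z*, so z* = 3.18/0.0148 = 215.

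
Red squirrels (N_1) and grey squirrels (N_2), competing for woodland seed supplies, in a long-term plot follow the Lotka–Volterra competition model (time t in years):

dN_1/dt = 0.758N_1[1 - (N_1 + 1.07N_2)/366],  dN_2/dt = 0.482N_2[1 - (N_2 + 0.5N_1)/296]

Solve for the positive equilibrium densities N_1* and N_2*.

N_1* ≈ 106, N_2* ≈ 243

Setting both brackets to zero gives the nullclines N_1 + 1.07N_2 = 366 and 0.5N_1 + N_2 = 296.
Substituting N_2 = 296 - 0.5N_1 into the first: N_1(1 - 1.07·0.5) = 366 - 1.07·296.
So N_1* = 49.3/0.465 = 106, and then N_2* = 296 - 0.5·106 = 243.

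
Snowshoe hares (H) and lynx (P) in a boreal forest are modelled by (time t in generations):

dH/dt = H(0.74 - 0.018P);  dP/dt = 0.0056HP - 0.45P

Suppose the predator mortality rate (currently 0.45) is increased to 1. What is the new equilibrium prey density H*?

H* ≈ 179

At the interior fixed point, setting dP/dt = 0 with P > 0 fixes H* = (predator death rate)/(HP coefficient) — independent of the other coefficients.
With the change, H* = 1/0.0056 = 179; it rises from 80.4.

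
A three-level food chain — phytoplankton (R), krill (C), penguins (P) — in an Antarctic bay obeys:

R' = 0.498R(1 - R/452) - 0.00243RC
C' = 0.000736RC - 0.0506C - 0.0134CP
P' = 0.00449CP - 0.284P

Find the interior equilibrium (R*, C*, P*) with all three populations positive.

R* ≈ 312, C* ≈ 63.3, P* ≈ 13.4

From dP/dt = 0: 0.00449C* = 0.284, so C* = 63.3.
From dR/dt = 0: 0.498(1 - R*/452) = 0.00243·63.3, giving R* = 452·(1 - 0.309) = 312.
From dC/dt = 0: 0.000736·312 - 0.0506 = 0.0134P*, so P* = 0.179/0.0134 = 13.4.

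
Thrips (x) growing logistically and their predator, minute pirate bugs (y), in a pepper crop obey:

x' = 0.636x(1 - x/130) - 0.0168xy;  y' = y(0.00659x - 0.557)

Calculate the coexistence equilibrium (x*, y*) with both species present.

x* ≈ 84.5, y* ≈ 13.2

From dy/dt = 0 with y > 0: 0.00659x* = 0.557, so x* = 84.5.
Substitute into dx/dt = 0: 0.636(1 - 84.5/130) = 0.0168y*.
The bracket is 0.35, giving y* = 0.222/0.0168 = 13.2.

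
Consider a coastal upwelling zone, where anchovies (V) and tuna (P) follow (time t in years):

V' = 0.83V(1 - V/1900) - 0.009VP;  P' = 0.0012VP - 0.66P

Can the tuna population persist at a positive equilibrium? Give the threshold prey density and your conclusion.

The predator equation gives dP/dt > 0 only when V > 0.66/0.0012 = 550.
Without the predator, V → K = 1900. Since 1900 > 550, the predator can invade and persist.

Threshold V = 550; K > 550, so yes, the predator persists.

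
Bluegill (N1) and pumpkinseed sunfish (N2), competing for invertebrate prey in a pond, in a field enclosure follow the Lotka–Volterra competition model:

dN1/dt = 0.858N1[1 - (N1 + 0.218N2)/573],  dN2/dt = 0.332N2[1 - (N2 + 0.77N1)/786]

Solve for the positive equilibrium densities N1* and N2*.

Setting both brackets to zero gives the nullclines N1 + 0.218N2 = 573 and 0.77N1 + N2 = 786.
Substituting N2 = 786 - 0.77N1 into the first: N1(1 - 0.218·0.77) = 573 - 0.218·786.
So N1* = 402/0.832 = 483, and then N2* = 786 - 0.77·483 = 414.

N1* ≈ 483, N2* ≈ 414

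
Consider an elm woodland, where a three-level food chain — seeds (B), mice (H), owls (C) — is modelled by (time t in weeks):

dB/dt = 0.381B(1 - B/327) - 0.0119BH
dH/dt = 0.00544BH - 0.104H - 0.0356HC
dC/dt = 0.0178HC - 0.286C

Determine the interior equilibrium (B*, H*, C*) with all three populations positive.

B* ≈ 163, H* ≈ 16.1, C* ≈ 22

From dC/dt = 0: 0.0178H* = 0.286, so H* = 16.1.
From dB/dt = 0: 0.381(1 - B*/327) = 0.0119·16.1, giving B* = 327·(1 - 0.502) = 163.
From dH/dt = 0: 0.00544·163 - 0.104 = 0.0356C*, so C* = 0.782/0.0356 = 22.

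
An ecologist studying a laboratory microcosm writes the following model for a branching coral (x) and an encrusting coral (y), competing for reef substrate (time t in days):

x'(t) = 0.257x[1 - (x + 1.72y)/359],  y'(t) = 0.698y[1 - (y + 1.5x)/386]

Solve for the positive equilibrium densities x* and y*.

x* ≈ 193, y* ≈ 96.5

Setting both brackets to zero gives the nullclines x + 1.72y = 359 and 1.5x + y = 386.
Substituting y = 386 - 1.5x into the first: x(1 - 1.72·1.5) = 359 - 1.72·386.
So x* = -305/-1.58 = 193, and then y* = 386 - 1.5·193 = 96.5.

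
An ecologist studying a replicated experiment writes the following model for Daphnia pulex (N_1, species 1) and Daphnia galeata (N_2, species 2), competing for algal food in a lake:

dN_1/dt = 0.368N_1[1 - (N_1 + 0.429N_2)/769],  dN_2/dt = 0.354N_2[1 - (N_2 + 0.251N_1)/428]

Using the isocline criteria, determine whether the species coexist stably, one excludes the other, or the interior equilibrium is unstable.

Compare the nullcline intercepts: K1/α12 = 769/0.429 = 1790 > K2 = 428; K2/α21 = 428/0.251 = 1710 > K1 = 769.
Since both inequalities hold, each species can invade when rare, so the interior equilibrium is stable.

stable coexistence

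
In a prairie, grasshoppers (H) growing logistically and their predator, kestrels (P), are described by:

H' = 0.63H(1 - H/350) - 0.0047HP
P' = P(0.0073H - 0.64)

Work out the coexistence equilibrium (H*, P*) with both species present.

From dP/dt = 0 with P > 0: 0.0073H* = 0.64, so H* = 87.7.
Substitute into dH/dt = 0: 0.63(1 - 87.7/350) = 0.0047P*.
The bracket is 0.75, giving P* = 0.472/0.0047 = 100.

H* ≈ 87.7, P* ≈ 100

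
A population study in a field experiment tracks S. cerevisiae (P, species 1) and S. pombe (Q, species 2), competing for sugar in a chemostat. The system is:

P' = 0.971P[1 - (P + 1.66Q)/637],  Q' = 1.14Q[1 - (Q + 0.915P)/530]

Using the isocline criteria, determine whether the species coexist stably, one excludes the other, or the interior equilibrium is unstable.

unstable coexistence (outcome depends on initial conditions)

Compare the nullcline intercepts: K1/α12 = 637/1.66 = 384 < K2 = 530; K2/α21 = 530/0.915 = 579 < K1 = 637.
Since both are reversed, neither can invade when rare; the interior point is a saddle.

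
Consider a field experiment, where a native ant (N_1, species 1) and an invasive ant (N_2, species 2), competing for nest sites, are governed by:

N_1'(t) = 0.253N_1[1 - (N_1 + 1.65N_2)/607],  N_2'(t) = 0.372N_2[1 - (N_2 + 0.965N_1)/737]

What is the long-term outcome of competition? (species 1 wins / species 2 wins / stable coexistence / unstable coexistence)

species 2 excludes species 1

Compare the nullcline intercepts: K1/α12 = 607/1.65 = 368 < K2 = 737; K2/α21 = 737/0.965 = 764 > K1 = 607.
Since the inequalities point opposite ways, species 2 can invade but species 1 cannot.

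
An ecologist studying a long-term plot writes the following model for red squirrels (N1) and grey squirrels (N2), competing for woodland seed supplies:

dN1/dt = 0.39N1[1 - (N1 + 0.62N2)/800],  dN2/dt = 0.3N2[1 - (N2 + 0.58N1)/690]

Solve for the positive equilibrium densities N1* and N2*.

Setting both brackets to zero gives the nullclines N1 + 0.62N2 = 800 and 0.58N1 + N2 = 690.
Substituting N2 = 690 - 0.58N1 into the first: N1(1 - 0.62·0.58) = 800 - 0.62·690.
So N1* = 372/0.64 = 581, and then N2* = 690 - 0.58·581 = 353.

N1* ≈ 581, N2* ≈ 353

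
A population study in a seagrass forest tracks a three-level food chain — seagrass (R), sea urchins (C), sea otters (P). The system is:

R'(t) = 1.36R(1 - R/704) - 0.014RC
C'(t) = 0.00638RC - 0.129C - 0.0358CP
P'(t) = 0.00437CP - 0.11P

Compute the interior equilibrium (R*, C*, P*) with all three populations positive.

R* ≈ 522, C* ≈ 25.2, P* ≈ 89.3

From dP/dt = 0: 0.00437C* = 0.11, so C* = 25.2.
From dR/dt = 0: 1.36(1 - R*/704) = 0.014·25.2, giving R* = 704·(1 - 0.259) = 522.
From dC/dt = 0: 0.00638·522 - 0.129 = 0.0358P*, so P* = 3.2/0.0358 = 89.3.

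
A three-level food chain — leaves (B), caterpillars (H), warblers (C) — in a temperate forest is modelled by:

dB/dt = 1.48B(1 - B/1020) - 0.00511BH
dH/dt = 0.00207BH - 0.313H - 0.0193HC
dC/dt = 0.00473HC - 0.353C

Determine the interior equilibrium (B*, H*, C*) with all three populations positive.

From dC/dt = 0: 0.00473H* = 0.353, so H* = 74.6.
From dB/dt = 0: 1.48(1 - B*/1020) = 0.00511·74.6, giving B* = 1020·(1 - 0.258) = 757.
From dH/dt = 0: 0.00207·757 - 0.313 = 0.0193C*, so C* = 1.25/0.0193 = 65.

B* ≈ 757, H* ≈ 74.6, C* ≈ 65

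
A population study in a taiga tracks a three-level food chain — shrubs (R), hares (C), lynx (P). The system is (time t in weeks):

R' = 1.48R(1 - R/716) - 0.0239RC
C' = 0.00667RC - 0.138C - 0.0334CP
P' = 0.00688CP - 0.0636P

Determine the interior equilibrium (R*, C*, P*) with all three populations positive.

From dP/dt = 0: 0.00688C* = 0.0636, so C* = 9.24.
From dR/dt = 0: 1.48(1 - R*/716) = 0.0239·9.24, giving R* = 716·(1 - 0.149) = 609.
From dC/dt = 0: 0.00667·609 - 0.138 = 0.0334P*, so P* = 3.92/0.0334 = 118.

R* ≈ 609, C* ≈ 9.24, P* ≈ 118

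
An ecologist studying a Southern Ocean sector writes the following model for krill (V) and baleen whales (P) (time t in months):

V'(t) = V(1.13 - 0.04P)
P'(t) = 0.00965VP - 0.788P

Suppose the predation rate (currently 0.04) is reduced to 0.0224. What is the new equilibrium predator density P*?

P* ≈ 50.4

At the interior fixed point, setting dV/dt = 0 with V > 0 fixes P* = (prey growth rate)/(VP coefficient) — independent of the other coefficients.
With the change, P* = 1.13/0.0224 = 50.4; it rises from 28.2.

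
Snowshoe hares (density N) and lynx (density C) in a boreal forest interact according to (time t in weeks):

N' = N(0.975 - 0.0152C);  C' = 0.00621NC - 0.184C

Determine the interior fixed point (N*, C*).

Set dC/dt = 0 with C > 0: 0.00621N - 0.184 = 0, so N* = 0.184/0.00621 = 29.6.
Set dN/dt = 0 with N > 0: 0.975 - 0.0152C = 0, so C* = 0.975/0.0152 = 64.1.

N* ≈ 29.6, C* ≈ 64.1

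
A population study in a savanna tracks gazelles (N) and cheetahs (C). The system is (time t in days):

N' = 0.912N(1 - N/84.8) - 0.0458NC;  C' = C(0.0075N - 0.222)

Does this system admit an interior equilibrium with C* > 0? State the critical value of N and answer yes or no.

The predator equation gives dC/dt > 0 only when N > 0.222/0.0075 = 29.6.
Without the predator, N → K = 84.8. Since 84.8 > 29.6, the predator can invade and persist.

Threshold N = 29.6; K > 29.6, so yes, the predator persists.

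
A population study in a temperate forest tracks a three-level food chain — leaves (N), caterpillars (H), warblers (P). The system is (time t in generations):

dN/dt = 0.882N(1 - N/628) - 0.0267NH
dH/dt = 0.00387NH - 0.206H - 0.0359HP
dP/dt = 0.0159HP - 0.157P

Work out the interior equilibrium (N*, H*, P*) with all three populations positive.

N* ≈ 440, H* ≈ 9.87, P* ≈ 41.7

From dP/dt = 0: 0.0159H* = 0.157, so H* = 9.87.
From dN/dt = 0: 0.882(1 - N*/628) = 0.0267·9.87, giving N* = 628·(1 - 0.299) = 440.
From dH/dt = 0: 0.00387·440 - 0.206 = 0.0359P*, so P* = 1.5/0.0359 = 41.7.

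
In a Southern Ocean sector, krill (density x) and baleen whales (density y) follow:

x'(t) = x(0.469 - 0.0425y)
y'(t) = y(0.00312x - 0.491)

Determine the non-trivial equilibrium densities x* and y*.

Set dy/dt = 0 with y > 0: 0.00312x - 0.491 = 0, so x* = 0.491/0.00312 = 157.
Set dx/dt = 0 with x > 0: 0.469 - 0.0425y = 0, so y* = 0.469/0.0425 = 11.

x* ≈ 157, y* ≈ 11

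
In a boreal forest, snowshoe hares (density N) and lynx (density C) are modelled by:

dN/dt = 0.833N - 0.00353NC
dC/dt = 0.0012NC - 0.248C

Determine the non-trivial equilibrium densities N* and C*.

N* ≈ 207, C* ≈ 236

Set dC/dt = 0 with C > 0: 0.0012N - 0.248 = 0, so N* = 0.248/0.0012 = 207.
Set dN/dt = 0 with N > 0: 0.833 - 0.00353C = 0, so C* = 0.833/0.00353 = 236.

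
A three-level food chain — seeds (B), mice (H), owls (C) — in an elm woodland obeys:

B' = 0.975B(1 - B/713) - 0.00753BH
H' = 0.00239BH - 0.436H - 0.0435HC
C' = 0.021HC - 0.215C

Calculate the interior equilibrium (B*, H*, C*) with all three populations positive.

From dC/dt = 0: 0.021H* = 0.215, so H* = 10.2.
From dB/dt = 0: 0.975(1 - B*/713) = 0.00753·10.2, giving B* = 713·(1 - 0.0791) = 657.
From dH/dt = 0: 0.00239·657 - 0.436 = 0.0435C*, so C* = 1.13/0.0435 = 26.1.

B* ≈ 657, H* ≈ 10.2, C* ≈ 26.1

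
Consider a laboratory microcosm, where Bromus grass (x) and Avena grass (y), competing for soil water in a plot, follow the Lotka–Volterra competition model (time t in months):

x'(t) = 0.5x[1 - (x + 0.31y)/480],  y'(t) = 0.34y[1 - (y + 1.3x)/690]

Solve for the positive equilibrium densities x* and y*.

Setting both brackets to zero gives the nullclines x + 0.31y = 480 and 1.3x + y = 690.
Substituting y = 690 - 1.3x into the first: x(1 - 0.31·1.3) = 480 - 0.31·690.
So x* = 266/0.597 = 446, and then y* = 690 - 1.3·446 = 111.

x* ≈ 446, y* ≈ 111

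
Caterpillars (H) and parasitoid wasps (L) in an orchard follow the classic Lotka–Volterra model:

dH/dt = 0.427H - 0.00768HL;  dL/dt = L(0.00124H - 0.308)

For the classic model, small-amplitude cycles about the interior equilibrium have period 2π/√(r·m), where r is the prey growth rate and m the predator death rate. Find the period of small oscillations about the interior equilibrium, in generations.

T ≈ 17.3 generations

Here r = 0.427 and m = 0.308, so r·m = 0.132.
ω = √0.132 = 0.363 per generation, hence T = 2π/ω ≈ 17.3 generations.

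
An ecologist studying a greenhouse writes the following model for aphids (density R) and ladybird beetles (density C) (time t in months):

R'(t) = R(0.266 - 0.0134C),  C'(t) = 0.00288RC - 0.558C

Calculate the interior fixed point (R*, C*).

R* ≈ 194, C* ≈ 19.9

Set dC/dt = 0 with C > 0: 0.00288R - 0.558 = 0, so R* = 0.558/0.00288 = 194.
Set dR/dt = 0 with R > 0: 0.266 - 0.0134C = 0, so C* = 0.266/0.0134 = 19.9.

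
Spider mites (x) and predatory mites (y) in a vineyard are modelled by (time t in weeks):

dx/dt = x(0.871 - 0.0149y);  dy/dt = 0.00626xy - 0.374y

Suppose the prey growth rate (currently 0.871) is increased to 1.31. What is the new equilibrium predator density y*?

At the interior fixed point, setting dx/dt = 0 with x > 0 fixes y* = (prey growth rate)/(xy coefficient) — independent of the other coefficients.
With the change, y* = 1.31/0.0149 = 87.9; it rises from 58.5.

y* ≈ 87.9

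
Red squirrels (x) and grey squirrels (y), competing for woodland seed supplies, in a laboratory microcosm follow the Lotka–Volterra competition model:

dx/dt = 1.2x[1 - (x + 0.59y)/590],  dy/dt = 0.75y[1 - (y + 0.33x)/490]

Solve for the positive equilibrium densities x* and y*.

Setting both brackets to zero gives the nullclines x + 0.59y = 590 and 0.33x + y = 490.
Substituting y = 490 - 0.33x into the first: x(1 - 0.59·0.33) = 590 - 0.59·490.
So x* = 301/0.805 = 374, and then y* = 490 - 0.33·374 = 367.

x* ≈ 374, y* ≈ 367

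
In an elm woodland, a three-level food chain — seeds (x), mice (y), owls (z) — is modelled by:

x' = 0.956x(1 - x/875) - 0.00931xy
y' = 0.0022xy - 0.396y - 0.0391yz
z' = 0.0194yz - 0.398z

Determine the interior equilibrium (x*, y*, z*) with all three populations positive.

x* ≈ 700, y* ≈ 20.5, z* ≈ 29.3

From dz/dt = 0: 0.0194y* = 0.398, so y* = 20.5.
From dx/dt = 0: 0.956(1 - x*/875) = 0.00931·20.5, giving x* = 875·(1 - 0.2) = 700.
From dy/dt = 0: 0.0022·700 - 0.396 = 0.0391z*, so z* = 1.14/0.0391 = 29.3.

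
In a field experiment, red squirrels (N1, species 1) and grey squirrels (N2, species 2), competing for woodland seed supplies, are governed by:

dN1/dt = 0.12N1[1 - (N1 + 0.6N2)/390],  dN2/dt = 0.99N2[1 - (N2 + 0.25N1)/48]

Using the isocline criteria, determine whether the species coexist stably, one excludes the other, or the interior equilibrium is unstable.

Compare the nullcline intercepts: K1/α12 = 390/0.6 = 650 > K2 = 48; K2/α21 = 48/0.25 = 192 < K1 = 390.
Since the inequalities point opposite ways, species 1 can invade but species 2 cannot.

species 1 excludes species 2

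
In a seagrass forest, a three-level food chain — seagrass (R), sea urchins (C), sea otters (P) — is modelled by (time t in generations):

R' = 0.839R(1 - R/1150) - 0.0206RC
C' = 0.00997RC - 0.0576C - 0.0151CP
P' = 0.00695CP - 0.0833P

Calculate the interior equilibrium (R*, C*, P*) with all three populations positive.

From dP/dt = 0: 0.00695C* = 0.0833, so C* = 12.
From dR/dt = 0: 0.839(1 - R*/1150) = 0.0206·12, giving R* = 1150·(1 - 0.294) = 812.
From dC/dt = 0: 0.00997·812 - 0.0576 = 0.0151P*, so P* = 8.03/0.0151 = 532.

R* ≈ 812, C* ≈ 12, P* ≈ 532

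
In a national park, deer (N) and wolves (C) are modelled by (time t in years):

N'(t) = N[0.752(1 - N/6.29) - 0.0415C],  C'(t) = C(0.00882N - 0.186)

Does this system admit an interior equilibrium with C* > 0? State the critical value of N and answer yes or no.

The predator equation gives dC/dt > 0 only when N > 0.186/0.00882 = 21.1.
Without the predator, N → K = 6.29. Since 6.29 < 21.1, the predator cannot invade.

Threshold N = 21.1; K < 21.1, so no, the predator goes extinct.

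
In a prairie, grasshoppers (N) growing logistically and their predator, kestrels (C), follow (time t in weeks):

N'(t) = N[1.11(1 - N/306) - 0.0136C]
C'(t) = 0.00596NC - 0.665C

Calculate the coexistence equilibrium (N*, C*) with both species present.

From dC/dt = 0 with C > 0: 0.00596N* = 0.665, so N* = 112.
Substitute into dN/dt = 0: 1.11(1 - 112/306) = 0.0136C*.
The bracket is 0.635, giving C* = 0.705/0.0136 = 51.9.

N* ≈ 112, C* ≈ 51.9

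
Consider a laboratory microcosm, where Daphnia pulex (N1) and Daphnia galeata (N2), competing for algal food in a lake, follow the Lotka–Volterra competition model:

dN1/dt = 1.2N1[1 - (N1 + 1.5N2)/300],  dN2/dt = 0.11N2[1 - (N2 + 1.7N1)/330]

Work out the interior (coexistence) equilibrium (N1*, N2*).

N1* ≈ 126, N2* ≈ 116

Setting both brackets to zero gives the nullclines N1 + 1.5N2 = 300 and 1.7N1 + N2 = 330.
Substituting N2 = 330 - 1.7N1 into the first: N1(1 - 1.5·1.7) = 300 - 1.5·330.
So N1* = -195/-1.55 = 126, and then N2* = 330 - 1.7·126 = 116.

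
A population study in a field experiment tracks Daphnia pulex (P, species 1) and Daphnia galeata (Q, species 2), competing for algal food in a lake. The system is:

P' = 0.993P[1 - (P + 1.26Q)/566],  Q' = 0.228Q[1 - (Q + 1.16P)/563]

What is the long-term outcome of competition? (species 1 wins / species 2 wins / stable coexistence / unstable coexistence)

unstable coexistence (outcome depends on initial conditions)

Compare the nullcline intercepts: K1/α12 = 566/1.26 = 449 < K2 = 563; K2/α21 = 563/1.16 = 485 < K1 = 566.
Since both are reversed, neither can invade when rare; the interior point is a saddle.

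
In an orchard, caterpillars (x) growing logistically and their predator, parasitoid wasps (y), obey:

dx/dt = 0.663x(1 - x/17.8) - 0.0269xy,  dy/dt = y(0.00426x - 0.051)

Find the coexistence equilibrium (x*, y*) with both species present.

x* ≈ 12, y* ≈ 8.07

From dy/dt = 0 with y > 0: 0.00426x* = 0.051, so x* = 12.
Substitute into dx/dt = 0: 0.663(1 - 12/17.8) = 0.0269y*.
The bracket is 0.327, giving y* = 0.217/0.0269 = 8.07.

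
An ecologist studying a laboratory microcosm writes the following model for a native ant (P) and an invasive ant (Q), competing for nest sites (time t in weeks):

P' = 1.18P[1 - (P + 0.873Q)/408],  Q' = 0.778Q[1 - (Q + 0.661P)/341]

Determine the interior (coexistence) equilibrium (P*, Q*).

Setting both brackets to zero gives the nullclines P + 0.873Q = 408 and 0.661P + Q = 341.
Substituting Q = 341 - 0.661P into the first: P(1 - 0.873·0.661) = 408 - 0.873·341.
So P* = 110/0.423 = 261, and then Q* = 341 - 0.661·261 = 169.

P* ≈ 261, Q* ≈ 169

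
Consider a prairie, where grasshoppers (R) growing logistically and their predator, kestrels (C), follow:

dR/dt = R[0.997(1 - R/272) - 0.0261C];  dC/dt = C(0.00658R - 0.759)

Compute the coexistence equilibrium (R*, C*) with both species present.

R* ≈ 115, C* ≈ 22

From dC/dt = 0 with C > 0: 0.00658R* = 0.759, so R* = 115.
Substitute into dR/dt = 0: 0.997(1 - 115/272) = 0.0261C*.
The bracket is 0.576, giving C* = 0.574/0.0261 = 22.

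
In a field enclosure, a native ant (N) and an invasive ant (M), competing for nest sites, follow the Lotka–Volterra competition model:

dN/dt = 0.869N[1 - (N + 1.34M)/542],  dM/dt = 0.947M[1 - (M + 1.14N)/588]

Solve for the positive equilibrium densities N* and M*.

Setting both brackets to zero gives the nullclines N + 1.34M = 542 and 1.14N + M = 588.
Substituting M = 588 - 1.14N into the first: N(1 - 1.34·1.14) = 542 - 1.34·588.
So N* = -246/-0.528 = 466, and then M* = 588 - 1.14·466 = 56.6.

N* ≈ 466, M* ≈ 56.6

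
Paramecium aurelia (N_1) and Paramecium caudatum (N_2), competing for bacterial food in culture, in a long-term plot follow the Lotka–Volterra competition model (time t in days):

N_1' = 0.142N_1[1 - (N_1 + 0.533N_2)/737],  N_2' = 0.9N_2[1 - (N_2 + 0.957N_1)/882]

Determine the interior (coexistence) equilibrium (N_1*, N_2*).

N_1* ≈ 545, N_2* ≈ 361

Setting both brackets to zero gives the nullclines N_1 + 0.533N_2 = 737 and 0.957N_1 + N_2 = 882.
Substituting N_2 = 882 - 0.957N_1 into the first: N_1(1 - 0.533·0.957) = 737 - 0.533·882.
So N_1* = 267/0.49 = 545, and then N_2* = 882 - 0.957·545 = 361.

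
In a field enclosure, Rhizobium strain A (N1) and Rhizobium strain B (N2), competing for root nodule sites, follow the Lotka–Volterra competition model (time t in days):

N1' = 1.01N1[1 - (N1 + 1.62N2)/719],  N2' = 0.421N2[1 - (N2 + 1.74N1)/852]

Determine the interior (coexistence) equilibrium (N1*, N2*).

N1* ≈ 364, N2* ≈ 219

Setting both brackets to zero gives the nullclines N1 + 1.62N2 = 719 and 1.74N1 + N2 = 852.
Substituting N2 = 852 - 1.74N1 into the first: N1(1 - 1.62·1.74) = 719 - 1.62·852.
So N1* = -661/-1.82 = 364, and then N2* = 852 - 1.74·364 = 219.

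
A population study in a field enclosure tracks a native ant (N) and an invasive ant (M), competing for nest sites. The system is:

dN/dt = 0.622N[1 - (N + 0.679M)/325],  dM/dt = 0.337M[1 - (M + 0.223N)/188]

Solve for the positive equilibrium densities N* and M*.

Setting both brackets to zero gives the nullclines N + 0.679M = 325 and 0.223N + M = 188.
Substituting M = 188 - 0.223N into the first: N(1 - 0.679·0.223) = 325 - 0.679·188.
So N* = 197/0.849 = 233, and then M* = 188 - 0.223·233 = 136.

N* ≈ 233, M* ≈ 136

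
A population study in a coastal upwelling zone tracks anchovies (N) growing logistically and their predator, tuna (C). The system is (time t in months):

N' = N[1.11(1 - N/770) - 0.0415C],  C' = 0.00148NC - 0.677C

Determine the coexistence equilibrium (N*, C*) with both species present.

N* ≈ 457, C* ≈ 10.9

From dC/dt = 0 with C > 0: 0.00148N* = 0.677, so N* = 457.
Substitute into dN/dt = 0: 1.11(1 - 457/770) = 0.0415C*.
The bracket is 0.406, giving C* = 0.451/0.0415 = 10.9.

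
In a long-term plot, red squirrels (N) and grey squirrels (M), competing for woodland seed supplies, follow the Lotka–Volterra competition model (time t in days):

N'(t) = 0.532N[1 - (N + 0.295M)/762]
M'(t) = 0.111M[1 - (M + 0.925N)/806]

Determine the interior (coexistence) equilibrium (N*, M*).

Setting both brackets to zero gives the nullclines N + 0.295M = 762 and 0.925N + M = 806.
Substituting M = 806 - 0.925N into the first: N(1 - 0.295·0.925) = 762 - 0.295·806.
So N* = 524/0.727 = 721, and then M* = 806 - 0.925·721 = 139.

N* ≈ 721, M* ≈ 139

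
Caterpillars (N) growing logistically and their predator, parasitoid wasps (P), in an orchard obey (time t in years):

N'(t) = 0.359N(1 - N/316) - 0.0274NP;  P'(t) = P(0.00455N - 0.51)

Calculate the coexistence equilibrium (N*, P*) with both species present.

N* ≈ 112, P* ≈ 8.45

From dP/dt = 0 with P > 0: 0.00455N* = 0.51, so N* = 112.
Substitute into dN/dt = 0: 0.359(1 - 112/316) = 0.0274P*.
The bracket is 0.645, giving P* = 0.232/0.0274 = 8.45.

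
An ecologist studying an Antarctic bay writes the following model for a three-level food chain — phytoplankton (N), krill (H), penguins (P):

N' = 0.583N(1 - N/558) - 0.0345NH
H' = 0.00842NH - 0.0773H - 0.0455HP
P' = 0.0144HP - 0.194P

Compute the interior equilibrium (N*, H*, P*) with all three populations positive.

N* ≈ 113, H* ≈ 13.5, P* ≈ 19.2

From dP/dt = 0: 0.0144H* = 0.194, so H* = 13.5.
From dN/dt = 0: 0.583(1 - N*/558) = 0.0345·13.5, giving N* = 558·(1 - 0.797) = 113.
From dH/dt = 0: 0.00842·113 - 0.0773 = 0.0455P*, so P* = 0.875/0.0455 = 19.2.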